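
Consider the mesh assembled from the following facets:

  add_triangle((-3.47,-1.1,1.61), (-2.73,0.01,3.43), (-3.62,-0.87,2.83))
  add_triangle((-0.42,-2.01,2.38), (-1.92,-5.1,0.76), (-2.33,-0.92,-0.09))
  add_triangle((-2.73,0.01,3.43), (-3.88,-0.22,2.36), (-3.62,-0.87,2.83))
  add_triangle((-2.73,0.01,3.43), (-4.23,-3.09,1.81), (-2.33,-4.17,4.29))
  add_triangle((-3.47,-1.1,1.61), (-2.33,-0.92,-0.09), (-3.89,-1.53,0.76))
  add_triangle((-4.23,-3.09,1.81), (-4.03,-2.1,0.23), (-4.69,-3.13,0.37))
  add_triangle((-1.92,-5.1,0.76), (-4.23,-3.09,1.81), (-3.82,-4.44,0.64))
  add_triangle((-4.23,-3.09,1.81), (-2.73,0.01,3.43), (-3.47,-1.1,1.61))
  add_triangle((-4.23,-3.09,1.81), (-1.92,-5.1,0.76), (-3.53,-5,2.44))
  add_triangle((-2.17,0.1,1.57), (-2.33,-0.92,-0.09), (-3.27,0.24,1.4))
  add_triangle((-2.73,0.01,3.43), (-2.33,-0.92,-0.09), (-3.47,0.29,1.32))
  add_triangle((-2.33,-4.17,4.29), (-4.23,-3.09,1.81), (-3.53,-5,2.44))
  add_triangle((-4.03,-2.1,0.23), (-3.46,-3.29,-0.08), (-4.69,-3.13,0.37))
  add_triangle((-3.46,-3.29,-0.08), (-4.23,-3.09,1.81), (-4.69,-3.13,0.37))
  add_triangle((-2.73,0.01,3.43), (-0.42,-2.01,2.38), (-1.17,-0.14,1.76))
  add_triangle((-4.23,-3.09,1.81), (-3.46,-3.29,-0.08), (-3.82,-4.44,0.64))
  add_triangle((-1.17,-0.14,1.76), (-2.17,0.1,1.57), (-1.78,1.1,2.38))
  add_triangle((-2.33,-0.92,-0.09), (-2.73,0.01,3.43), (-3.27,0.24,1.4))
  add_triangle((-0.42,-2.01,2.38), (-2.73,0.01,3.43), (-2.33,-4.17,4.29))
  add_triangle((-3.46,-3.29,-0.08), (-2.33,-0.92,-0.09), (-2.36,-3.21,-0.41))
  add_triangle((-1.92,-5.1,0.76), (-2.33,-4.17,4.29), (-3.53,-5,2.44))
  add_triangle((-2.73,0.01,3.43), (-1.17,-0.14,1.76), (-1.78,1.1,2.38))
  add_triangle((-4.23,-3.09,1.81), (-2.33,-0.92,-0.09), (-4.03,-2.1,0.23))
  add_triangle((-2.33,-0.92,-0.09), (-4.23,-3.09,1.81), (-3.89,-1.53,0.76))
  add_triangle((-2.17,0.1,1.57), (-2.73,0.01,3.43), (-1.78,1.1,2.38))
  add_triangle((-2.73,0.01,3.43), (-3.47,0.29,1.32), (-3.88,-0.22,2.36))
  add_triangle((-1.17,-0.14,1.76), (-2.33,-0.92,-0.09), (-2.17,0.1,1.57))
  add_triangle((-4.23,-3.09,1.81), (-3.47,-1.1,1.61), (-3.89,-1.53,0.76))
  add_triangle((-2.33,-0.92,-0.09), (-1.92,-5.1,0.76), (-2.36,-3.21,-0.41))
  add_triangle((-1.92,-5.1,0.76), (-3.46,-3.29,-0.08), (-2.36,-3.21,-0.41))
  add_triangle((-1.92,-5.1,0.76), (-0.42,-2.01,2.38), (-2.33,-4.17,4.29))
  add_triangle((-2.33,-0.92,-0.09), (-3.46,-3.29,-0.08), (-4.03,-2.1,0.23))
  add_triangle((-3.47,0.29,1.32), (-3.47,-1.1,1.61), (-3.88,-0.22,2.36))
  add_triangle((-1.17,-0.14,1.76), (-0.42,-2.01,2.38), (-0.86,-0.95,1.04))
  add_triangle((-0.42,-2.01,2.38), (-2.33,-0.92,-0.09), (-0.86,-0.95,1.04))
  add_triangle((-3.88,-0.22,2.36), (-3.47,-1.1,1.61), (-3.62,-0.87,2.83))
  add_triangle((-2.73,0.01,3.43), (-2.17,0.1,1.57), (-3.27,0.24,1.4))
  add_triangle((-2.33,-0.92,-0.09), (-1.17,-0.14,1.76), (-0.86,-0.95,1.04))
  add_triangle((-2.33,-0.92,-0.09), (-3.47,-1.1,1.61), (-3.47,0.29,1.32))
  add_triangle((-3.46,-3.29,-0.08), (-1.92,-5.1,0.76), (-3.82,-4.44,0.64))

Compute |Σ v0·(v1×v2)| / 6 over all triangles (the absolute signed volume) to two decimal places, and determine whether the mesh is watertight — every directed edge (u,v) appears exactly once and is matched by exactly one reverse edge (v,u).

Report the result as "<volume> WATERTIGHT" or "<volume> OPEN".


33.24 WATERTIGHT

Per-triangle v0·(v1×v2)/6:
  t1: -0.2352
  t2: -3.4429
  t3: +0.8276
  t4: +8.5884
  t5: +0.0914
  t6: +0.6619
  t7: +2.5209
  t8: +2.1111
  t9: +2.5281
  t10: -0.4162
  t11: -1.6649
  t12: +4.0040
  t13: +0.2301
  t14: +1.2056
  t15: +0.1438
  t16: +1.2801
  t17: -0.4129
  t18: +1.4573
  t19: +2.2746
  t20: +0.2857
  t21: +4.0428
  t22: +0.1537
  t23: +0.1772
  t24: +0.5064
  t25: +0.5814
  t26: +0.6412
  t27: -0.4640
  t28: +1.0307
  t29: -1.2756
  t30: +1.1192
  t31: +2.3941
  t32: +0.2775
  t33: +0.6194
  t34: -0.3857
  t35: -0.2006
  t36: +0.5821
  t37: -0.0065
  t38: -0.5621
  t39: +0.9718
  t40: +1.0006
Σ = +33.2422 → |volume| = 33.24

Directed edges: 120 total, each appears once with its reverse present → watertight.


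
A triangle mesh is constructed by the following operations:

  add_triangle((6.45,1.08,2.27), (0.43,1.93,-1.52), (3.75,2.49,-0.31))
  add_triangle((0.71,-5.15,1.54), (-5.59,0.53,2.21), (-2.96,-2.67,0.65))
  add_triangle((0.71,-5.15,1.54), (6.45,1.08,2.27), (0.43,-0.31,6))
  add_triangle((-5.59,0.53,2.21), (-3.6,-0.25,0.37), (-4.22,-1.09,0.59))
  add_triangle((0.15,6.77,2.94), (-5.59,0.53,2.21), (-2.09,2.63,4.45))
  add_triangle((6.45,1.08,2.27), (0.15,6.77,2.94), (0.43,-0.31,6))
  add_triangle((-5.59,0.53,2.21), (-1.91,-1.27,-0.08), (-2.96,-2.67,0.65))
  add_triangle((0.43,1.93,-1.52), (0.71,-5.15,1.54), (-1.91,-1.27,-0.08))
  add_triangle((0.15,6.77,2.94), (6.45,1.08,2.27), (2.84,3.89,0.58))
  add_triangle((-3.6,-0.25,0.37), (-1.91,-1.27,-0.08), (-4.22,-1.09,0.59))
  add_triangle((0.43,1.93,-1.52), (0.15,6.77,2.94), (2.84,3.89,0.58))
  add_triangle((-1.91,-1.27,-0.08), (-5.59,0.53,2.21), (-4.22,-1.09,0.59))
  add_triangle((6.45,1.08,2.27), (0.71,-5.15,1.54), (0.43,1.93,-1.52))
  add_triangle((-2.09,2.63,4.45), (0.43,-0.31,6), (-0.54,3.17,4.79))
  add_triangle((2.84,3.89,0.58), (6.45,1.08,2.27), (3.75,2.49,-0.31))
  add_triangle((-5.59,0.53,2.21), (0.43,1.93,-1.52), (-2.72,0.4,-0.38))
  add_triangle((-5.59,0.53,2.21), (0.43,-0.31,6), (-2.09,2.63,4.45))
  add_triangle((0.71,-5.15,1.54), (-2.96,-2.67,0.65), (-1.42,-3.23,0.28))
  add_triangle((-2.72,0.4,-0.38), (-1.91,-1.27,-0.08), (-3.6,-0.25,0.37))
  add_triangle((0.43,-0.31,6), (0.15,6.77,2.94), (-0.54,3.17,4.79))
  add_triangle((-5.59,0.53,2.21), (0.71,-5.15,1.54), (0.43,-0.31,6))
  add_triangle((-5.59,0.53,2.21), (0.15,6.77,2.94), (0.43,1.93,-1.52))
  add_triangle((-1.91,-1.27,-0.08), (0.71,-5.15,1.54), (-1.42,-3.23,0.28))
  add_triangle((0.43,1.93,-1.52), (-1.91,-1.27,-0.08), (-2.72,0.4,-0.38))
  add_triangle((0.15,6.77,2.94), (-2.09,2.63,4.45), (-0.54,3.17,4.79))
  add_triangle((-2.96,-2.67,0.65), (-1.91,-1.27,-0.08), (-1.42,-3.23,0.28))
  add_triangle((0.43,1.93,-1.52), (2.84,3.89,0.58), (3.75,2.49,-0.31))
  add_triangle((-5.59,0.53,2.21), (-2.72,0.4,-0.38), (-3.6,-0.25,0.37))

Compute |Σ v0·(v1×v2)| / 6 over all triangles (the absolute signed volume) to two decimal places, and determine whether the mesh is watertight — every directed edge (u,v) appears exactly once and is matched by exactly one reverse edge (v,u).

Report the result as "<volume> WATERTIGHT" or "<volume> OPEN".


221.97 WATERTIGHT

Per-triangle v0·(v1×v2)/6:
  t1: +0.0904
  t2: +7.4686
  t3: +32.5974
  t4: +0.8681
  t5: +16.1088
  t6: +43.5929
  t7: +1.5924
  t8: +1.9622
  t9: +13.6394
  t10: +0.2388
  t11: +6.8426
  t12: +0.2985
  t13: +6.8897
  t14: +5.7063
  t15: +5.1424
  t16: +2.4934
  t17: +14.8881
  t18: +1.7216
  t19: +0.5477
  t20: +5.9066
  t21: +28.7605
  t22: +14.0399
  t23: -0.4914
  t24: +0.9421
  t25: +5.9963
  t26: +0.4873
  t27: +2.6969
  t28: +0.9412
Σ = +221.9686 → |volume| = 221.97

Directed edges: 84 total, each appears once with its reverse present → watertight.


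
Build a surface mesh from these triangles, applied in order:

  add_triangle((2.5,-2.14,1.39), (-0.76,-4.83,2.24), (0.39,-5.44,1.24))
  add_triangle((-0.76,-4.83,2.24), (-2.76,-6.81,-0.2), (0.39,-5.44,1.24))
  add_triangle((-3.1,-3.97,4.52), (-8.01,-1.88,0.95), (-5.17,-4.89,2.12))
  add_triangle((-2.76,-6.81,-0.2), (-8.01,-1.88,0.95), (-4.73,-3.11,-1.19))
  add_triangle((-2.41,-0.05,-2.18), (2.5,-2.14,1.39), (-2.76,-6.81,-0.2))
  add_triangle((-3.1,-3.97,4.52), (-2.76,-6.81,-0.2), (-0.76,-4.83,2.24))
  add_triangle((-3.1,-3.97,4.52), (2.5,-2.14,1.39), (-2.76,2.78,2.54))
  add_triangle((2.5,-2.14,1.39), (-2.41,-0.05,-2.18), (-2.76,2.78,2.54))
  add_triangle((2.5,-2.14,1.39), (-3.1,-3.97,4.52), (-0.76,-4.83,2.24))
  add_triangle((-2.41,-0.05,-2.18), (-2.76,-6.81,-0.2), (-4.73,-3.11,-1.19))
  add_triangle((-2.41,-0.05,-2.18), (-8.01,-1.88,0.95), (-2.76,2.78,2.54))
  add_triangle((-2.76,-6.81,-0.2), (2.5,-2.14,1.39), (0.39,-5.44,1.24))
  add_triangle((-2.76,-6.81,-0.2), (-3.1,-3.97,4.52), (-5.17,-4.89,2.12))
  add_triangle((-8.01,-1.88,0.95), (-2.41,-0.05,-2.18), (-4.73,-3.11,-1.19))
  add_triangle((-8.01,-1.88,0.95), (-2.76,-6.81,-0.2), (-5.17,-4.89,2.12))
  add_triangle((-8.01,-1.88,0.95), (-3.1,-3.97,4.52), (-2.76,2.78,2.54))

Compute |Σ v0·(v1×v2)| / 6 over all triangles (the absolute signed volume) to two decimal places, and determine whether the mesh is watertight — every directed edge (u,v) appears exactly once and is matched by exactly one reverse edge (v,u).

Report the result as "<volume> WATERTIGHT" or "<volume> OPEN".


149.59 WATERTIGHT

Per-triangle v0·(v1×v2)/6:
  t1: +3.3283
  t2: +5.1121
  t3: +13.8581
  t4: +12.9967
  t5: +4.3855
  t6: +10.3329
  t7: +12.3311
  t8: -3.4411
  t9: +6.9095
  t10: +5.5990
  t11: +12.8070
  t12: +1.0710
  t13: +12.9470
  t14: +7.7886
  t15: +14.9843
  t16: +28.5793
Σ = +149.5892 → |volume| = 149.59

Directed edges: 48 total, each appears once with its reverse present → watertight.


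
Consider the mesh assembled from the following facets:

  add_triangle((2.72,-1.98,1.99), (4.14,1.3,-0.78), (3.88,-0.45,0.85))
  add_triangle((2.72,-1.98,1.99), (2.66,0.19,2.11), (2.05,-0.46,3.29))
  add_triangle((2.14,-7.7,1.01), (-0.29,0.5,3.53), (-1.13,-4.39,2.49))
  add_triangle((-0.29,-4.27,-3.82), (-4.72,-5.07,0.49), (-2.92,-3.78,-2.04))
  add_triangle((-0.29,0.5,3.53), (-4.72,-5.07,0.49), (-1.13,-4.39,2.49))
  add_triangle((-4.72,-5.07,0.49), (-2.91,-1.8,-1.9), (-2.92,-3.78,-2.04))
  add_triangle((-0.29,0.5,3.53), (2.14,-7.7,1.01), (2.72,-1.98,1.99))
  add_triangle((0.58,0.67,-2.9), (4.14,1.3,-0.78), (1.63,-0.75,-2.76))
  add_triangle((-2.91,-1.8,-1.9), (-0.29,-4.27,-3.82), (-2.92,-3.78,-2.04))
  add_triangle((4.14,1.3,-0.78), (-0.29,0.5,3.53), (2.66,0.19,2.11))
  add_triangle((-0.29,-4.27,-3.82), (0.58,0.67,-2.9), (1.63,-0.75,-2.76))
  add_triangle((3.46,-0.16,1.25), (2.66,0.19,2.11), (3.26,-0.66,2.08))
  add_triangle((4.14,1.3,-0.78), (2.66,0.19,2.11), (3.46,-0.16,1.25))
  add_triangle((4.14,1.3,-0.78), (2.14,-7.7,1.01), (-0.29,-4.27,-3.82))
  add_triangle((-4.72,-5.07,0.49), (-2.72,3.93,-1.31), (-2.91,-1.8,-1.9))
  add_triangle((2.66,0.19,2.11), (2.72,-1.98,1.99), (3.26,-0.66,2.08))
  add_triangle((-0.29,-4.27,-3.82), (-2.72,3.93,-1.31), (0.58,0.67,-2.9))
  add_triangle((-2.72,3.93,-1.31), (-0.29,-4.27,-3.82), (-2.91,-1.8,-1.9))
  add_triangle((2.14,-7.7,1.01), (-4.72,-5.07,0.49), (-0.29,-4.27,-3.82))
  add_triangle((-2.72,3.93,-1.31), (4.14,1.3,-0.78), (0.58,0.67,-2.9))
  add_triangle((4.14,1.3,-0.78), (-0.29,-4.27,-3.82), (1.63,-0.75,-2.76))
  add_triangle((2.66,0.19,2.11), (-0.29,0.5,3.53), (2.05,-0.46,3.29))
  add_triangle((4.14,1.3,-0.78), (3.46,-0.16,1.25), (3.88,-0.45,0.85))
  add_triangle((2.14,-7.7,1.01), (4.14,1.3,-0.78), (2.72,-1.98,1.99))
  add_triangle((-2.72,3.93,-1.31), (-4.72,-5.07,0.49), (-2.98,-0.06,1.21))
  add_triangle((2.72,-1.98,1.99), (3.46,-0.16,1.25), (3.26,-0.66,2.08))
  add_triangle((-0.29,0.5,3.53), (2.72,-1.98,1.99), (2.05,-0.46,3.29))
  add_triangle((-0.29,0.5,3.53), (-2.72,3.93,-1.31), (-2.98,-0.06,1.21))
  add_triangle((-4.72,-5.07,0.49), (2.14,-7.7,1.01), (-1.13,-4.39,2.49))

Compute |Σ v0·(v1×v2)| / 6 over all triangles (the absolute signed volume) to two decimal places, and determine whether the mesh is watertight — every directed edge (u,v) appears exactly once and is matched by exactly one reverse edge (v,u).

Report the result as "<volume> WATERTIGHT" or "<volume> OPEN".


205.79 OPEN

Per-triangle v0·(v1×v2)/6:
  t1: +0.2110
  t2: +1.6489
  t3: +10.4730
  t4: +5.3476
  t5: +10.2596
  t6: +3.5585
  t7: +10.3472
  t8: +3.2555
  t9: +3.2108
  t10: +2.6123
  t11: +3.3916
  t12: +0.5003
  t13: +1.3990
  t14: +26.4574
  t15: +10.2085
  t16: +0.4214
  t17: +9.2743
  t18: +8.9584
  t19: +34.1205
  t20: +8.5988
  t21: +3.6993
  t22: +1.3950
  t23: +0.8296
  t24: +11.6924
  t25: +8.7890
  t26: +0.6689
  t27: +1.5168
  t28: +7.3598
  t29: +15.5840
Σ = +205.7892 → |volume| = 205.79

Directed edges: 87 total; 9 unmatched, e.g. (3.88,-0.45,0.85)→(2.72,-1.98,1.99) → open.


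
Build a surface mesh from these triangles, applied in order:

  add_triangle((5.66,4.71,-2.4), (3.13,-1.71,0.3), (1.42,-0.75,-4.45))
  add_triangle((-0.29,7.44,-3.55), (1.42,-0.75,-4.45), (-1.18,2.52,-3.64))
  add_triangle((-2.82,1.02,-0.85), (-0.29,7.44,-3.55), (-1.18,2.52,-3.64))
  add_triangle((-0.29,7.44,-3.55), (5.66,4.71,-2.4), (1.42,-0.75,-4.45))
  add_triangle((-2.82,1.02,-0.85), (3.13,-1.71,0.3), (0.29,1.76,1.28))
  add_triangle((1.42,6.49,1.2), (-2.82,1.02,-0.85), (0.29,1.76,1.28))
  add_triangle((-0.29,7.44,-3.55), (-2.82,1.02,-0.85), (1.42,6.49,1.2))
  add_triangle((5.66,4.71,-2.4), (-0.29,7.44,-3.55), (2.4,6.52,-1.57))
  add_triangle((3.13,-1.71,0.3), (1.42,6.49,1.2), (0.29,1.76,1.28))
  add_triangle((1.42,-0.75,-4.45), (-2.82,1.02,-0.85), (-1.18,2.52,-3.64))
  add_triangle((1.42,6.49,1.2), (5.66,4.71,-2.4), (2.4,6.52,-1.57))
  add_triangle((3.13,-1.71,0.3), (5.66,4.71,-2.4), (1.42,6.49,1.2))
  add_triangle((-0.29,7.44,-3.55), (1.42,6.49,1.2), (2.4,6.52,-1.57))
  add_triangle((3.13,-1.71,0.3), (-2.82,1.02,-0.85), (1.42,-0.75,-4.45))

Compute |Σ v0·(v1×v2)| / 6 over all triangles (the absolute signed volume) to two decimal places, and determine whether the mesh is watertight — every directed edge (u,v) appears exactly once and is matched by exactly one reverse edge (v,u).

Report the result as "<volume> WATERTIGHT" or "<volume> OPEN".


Per-triangle v0·(v1×v2)/6:
  t1: +18.6265
  t2: +10.6530
  t3: +7.9162
  t4: +34.5748
  t5: -0.2401
  t6: +3.2490
  t7: +14.0592
  t8: +11.6686
  t9: +3.6815
  t10: +5.1639
  t11: +10.4546
  t12: +15.4832
  t13: +10.9442
  t14: +1.2534
Σ = +147.4882 → |volume| = 147.49

Directed edges: 42 total, each appears once with its reverse present → watertight.

147.49 WATERTIGHT


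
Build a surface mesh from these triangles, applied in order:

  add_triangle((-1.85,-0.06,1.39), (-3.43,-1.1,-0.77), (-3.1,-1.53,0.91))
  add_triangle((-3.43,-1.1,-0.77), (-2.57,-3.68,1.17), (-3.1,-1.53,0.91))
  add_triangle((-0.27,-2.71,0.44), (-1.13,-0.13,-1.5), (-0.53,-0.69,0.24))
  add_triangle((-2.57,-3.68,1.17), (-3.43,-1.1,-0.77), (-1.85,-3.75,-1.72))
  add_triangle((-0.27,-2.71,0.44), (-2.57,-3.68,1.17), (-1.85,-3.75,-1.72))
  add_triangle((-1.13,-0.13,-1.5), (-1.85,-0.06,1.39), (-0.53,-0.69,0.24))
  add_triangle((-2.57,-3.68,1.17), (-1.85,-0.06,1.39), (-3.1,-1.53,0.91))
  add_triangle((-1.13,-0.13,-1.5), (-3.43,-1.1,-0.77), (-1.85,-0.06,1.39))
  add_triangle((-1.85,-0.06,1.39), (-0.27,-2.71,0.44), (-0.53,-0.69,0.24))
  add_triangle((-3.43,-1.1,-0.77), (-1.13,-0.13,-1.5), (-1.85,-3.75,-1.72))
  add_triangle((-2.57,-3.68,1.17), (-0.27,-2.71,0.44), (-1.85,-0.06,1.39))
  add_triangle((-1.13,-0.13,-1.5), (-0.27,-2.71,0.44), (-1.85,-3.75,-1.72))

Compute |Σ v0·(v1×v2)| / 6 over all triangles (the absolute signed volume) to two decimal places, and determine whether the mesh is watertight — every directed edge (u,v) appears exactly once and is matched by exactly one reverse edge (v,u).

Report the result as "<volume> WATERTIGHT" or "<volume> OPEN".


Per-triangle v0·(v1×v2)/6:
  t1: +1.0426
  t2: +2.0867
  t3: -0.3815
  t4: +5.2825
  t5: +2.6994
  t6: -0.4828
  t7: +1.2384
  t8: +0.6198
  t9: -0.1810
  t10: +2.4224
  t11: +0.8968
  t12: -0.1607
Σ = +15.0827 → |volume| = 15.08

Directed edges: 36 total, each appears once with its reverse present → watertight.

15.08 WATERTIGHT


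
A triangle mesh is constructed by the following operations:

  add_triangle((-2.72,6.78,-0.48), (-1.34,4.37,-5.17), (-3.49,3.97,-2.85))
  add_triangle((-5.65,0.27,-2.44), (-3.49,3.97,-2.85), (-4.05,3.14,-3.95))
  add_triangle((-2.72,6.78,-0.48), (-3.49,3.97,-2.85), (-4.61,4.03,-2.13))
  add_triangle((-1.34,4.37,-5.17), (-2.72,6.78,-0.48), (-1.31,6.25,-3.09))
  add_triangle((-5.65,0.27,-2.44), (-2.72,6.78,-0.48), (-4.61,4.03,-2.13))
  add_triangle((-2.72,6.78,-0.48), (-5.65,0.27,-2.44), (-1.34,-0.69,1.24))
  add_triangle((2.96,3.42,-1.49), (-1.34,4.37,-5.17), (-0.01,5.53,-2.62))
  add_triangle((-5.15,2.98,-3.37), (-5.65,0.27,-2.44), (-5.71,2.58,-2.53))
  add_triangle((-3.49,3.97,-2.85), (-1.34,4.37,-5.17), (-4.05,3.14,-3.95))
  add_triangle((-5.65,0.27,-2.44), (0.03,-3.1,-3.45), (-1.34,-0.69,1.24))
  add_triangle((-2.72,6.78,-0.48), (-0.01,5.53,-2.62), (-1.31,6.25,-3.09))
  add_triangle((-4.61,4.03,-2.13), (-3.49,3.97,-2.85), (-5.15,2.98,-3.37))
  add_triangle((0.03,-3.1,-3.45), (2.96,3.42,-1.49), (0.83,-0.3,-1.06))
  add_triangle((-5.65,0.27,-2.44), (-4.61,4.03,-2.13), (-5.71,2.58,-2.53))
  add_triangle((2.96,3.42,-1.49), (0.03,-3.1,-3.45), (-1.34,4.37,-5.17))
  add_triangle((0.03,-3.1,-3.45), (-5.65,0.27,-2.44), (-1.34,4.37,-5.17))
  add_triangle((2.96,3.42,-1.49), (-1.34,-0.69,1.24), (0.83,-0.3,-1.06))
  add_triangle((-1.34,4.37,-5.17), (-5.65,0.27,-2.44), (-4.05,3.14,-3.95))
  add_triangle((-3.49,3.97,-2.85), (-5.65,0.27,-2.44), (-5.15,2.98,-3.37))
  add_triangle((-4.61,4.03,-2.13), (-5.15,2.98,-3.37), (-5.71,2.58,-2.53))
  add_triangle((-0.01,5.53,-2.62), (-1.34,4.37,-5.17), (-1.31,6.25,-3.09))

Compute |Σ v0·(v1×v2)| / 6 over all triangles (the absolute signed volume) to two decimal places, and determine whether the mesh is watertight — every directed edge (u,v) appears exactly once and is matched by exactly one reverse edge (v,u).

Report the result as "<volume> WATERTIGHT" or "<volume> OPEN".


Per-triangle v0·(v1×v2)/6:
  t1: +11.6204
  t2: +4.1567
  t3: +4.7341
  t4: +5.3405
  t5: +3.3633
  t6: +11.8821
  t7: +8.3137
  t8: +2.3246
  t9: +4.5417
  t10: +7.7655
  t11: +3.5920
  t12: +2.1466
  t13: +1.1403
  t14: -0.0724
  t15: +19.0669
  t16: +27.4381
  t17: +0.0793
  t18: +3.8145
  t19: -0.6470
  t20: +1.9619
  t21: +3.5519
Σ = +126.1149 → |volume| = 126.11

Directed edges: 63 total; 7 unmatched, e.g. (-1.34,-0.69,1.24)→(-2.72,6.78,-0.48) → open.

126.11 OPEN


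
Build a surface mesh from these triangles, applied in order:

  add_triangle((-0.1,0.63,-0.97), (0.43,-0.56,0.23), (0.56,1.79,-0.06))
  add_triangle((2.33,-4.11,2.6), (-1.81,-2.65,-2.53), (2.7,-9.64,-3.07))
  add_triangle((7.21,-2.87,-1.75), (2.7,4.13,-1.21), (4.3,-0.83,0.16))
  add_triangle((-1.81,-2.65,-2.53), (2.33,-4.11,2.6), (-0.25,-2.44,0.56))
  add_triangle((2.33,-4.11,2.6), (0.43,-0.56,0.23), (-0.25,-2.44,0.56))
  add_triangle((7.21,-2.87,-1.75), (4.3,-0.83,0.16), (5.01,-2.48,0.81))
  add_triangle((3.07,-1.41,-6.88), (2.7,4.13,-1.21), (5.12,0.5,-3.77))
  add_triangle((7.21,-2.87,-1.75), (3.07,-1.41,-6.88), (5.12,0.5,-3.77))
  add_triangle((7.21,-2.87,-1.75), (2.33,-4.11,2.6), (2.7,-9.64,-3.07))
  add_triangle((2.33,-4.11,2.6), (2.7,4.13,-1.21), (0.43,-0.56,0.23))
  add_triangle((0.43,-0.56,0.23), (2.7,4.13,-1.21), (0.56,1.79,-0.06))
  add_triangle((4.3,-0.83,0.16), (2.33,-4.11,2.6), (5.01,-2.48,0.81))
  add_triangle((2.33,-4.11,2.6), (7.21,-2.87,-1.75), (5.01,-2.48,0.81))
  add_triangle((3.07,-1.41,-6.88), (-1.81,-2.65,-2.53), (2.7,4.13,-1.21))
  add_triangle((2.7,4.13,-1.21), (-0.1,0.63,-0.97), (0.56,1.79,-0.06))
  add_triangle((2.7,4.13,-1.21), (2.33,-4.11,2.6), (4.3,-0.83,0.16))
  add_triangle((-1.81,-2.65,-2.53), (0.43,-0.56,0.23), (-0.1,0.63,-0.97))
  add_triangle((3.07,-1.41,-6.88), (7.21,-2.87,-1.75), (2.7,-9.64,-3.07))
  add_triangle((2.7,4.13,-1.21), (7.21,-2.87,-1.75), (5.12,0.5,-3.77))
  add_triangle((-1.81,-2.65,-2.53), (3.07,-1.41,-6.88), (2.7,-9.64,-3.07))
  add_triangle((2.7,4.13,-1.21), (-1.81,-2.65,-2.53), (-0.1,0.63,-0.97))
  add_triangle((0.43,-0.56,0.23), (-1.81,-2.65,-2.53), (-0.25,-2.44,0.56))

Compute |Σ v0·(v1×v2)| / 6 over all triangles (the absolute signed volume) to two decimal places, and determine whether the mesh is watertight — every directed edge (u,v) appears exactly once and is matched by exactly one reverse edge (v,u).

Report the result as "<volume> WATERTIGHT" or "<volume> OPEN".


Per-triangle v0·(v1×v2)/6:
  t1: -0.1526
  t2: +12.8352
  t3: +8.1160
  t4: +2.4744
  t5: -0.2148
  t6: +2.8490
  t7: +14.1056
  t8: +19.2815
  t9: +41.8159
  t10: -0.5372
  t11: +0.2822
  t12: +1.0894
  t13: +5.9005
  t14: +9.4742
  t15: +0.4935
  t16: +4.9401
  t17: -0.3848
  t18: +62.5980
  t19: +14.1149
  t20: +33.6173
  t21: +1.1230
  t22: -0.5585
Σ = +233.2629 → |volume| = 233.26

Directed edges: 66 total, each appears once with its reverse present → watertight.

233.26 WATERTIGHT


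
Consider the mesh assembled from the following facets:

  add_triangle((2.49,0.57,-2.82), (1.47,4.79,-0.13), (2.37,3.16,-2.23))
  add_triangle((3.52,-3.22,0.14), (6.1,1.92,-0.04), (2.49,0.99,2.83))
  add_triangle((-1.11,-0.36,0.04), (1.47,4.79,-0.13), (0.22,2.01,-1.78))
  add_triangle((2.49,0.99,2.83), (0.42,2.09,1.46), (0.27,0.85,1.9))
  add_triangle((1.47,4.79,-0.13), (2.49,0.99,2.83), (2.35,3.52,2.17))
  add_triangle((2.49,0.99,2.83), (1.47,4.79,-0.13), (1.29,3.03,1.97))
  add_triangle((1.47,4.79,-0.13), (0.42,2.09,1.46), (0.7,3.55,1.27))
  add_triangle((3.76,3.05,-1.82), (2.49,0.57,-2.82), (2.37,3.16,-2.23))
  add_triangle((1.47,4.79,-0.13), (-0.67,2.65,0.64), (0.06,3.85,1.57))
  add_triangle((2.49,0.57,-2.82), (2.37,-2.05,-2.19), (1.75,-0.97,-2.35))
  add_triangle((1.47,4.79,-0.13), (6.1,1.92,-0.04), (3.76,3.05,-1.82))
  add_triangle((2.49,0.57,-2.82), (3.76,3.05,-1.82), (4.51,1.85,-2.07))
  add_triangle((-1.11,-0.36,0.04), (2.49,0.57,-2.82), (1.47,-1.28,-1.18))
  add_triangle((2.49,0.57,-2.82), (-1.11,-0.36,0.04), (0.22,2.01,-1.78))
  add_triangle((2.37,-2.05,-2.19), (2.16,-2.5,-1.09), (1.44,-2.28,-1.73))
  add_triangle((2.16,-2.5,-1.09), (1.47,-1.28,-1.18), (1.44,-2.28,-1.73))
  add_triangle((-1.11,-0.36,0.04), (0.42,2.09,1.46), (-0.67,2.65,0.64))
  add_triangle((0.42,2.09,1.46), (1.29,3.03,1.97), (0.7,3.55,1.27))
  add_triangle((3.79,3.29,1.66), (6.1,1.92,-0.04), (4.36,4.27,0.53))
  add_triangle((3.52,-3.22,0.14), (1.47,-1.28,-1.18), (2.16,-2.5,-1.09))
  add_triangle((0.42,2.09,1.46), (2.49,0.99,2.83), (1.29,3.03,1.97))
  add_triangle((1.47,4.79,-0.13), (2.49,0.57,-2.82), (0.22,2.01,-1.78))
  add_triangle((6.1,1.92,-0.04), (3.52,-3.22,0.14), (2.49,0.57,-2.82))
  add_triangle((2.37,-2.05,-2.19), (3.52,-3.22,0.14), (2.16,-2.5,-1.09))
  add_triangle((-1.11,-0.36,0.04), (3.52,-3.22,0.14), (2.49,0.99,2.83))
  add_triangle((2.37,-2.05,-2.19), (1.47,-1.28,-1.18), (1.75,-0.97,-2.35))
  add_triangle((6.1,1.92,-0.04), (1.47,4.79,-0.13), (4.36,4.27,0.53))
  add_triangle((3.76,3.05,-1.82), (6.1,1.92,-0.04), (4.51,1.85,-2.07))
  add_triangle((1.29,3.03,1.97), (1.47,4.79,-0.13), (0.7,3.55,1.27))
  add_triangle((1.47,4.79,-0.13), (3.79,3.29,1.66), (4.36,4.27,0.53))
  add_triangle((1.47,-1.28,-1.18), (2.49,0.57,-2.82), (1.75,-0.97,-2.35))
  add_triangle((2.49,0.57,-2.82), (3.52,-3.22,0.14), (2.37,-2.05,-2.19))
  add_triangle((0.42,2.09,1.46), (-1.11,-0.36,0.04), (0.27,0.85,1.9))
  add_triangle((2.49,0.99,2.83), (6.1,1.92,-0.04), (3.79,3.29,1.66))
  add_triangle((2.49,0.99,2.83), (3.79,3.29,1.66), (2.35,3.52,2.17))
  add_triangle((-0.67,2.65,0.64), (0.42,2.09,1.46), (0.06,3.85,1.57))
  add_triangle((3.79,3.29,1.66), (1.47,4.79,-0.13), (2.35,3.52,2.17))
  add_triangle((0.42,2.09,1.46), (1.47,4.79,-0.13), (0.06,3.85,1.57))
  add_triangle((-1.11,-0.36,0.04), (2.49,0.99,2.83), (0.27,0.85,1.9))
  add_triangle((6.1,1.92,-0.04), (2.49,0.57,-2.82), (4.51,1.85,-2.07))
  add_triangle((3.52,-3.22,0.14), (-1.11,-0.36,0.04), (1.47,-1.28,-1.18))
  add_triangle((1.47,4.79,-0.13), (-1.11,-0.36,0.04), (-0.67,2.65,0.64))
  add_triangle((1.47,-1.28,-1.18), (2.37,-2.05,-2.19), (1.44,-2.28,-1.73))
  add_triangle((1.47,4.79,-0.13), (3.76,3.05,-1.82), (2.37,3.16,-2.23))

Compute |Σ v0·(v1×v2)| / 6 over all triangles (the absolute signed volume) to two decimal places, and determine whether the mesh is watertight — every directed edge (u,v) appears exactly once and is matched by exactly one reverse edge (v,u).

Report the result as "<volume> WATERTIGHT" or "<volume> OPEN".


Per-triangle v0·(v1×v2)/6:
  t1: -0.8279
  t2: +12.5582
  t3: +1.3864
  t4: +0.9685
  t5: -1.0581
  t6: +2.7604
  t7: -0.2301
  t8: +2.2360
  t9: +1.3454
  t10: +0.6771
  t11: +7.6701
  t12: +1.9326
  t13: +0.8378
  t14: +1.0571
  t15: +0.4698
  t16: -0.2490
  t17: +0.5599
  t18: +0.2877
  t19: +3.7726
  t20: -0.4254
  t21: +0.6244
  t22: +4.0775
  t23: +12.3718
  t24: +0.7837
  t25: +2.3649
  t26: -0.0358
  t27: +2.8121
  t28: +3.0863
  t29: +1.0309
  t30: +2.8252
  t31: -0.5227
  t32: +3.6142
  t33: +0.4822
  t34: +5.7152
  t35: +2.4703
  t36: +0.1678
  t37: +3.2554
  t38: +1.0620
  t39: +0.3474
  t40: +1.6704
  t41: +0.9961
  t42: +0.5323
  t43: -0.0742
  t44: +2.8922
Σ = +88.2787 → |volume| = 88.28

Directed edges: 132 total, each appears once with its reverse present → watertight.

88.28 WATERTIGHT


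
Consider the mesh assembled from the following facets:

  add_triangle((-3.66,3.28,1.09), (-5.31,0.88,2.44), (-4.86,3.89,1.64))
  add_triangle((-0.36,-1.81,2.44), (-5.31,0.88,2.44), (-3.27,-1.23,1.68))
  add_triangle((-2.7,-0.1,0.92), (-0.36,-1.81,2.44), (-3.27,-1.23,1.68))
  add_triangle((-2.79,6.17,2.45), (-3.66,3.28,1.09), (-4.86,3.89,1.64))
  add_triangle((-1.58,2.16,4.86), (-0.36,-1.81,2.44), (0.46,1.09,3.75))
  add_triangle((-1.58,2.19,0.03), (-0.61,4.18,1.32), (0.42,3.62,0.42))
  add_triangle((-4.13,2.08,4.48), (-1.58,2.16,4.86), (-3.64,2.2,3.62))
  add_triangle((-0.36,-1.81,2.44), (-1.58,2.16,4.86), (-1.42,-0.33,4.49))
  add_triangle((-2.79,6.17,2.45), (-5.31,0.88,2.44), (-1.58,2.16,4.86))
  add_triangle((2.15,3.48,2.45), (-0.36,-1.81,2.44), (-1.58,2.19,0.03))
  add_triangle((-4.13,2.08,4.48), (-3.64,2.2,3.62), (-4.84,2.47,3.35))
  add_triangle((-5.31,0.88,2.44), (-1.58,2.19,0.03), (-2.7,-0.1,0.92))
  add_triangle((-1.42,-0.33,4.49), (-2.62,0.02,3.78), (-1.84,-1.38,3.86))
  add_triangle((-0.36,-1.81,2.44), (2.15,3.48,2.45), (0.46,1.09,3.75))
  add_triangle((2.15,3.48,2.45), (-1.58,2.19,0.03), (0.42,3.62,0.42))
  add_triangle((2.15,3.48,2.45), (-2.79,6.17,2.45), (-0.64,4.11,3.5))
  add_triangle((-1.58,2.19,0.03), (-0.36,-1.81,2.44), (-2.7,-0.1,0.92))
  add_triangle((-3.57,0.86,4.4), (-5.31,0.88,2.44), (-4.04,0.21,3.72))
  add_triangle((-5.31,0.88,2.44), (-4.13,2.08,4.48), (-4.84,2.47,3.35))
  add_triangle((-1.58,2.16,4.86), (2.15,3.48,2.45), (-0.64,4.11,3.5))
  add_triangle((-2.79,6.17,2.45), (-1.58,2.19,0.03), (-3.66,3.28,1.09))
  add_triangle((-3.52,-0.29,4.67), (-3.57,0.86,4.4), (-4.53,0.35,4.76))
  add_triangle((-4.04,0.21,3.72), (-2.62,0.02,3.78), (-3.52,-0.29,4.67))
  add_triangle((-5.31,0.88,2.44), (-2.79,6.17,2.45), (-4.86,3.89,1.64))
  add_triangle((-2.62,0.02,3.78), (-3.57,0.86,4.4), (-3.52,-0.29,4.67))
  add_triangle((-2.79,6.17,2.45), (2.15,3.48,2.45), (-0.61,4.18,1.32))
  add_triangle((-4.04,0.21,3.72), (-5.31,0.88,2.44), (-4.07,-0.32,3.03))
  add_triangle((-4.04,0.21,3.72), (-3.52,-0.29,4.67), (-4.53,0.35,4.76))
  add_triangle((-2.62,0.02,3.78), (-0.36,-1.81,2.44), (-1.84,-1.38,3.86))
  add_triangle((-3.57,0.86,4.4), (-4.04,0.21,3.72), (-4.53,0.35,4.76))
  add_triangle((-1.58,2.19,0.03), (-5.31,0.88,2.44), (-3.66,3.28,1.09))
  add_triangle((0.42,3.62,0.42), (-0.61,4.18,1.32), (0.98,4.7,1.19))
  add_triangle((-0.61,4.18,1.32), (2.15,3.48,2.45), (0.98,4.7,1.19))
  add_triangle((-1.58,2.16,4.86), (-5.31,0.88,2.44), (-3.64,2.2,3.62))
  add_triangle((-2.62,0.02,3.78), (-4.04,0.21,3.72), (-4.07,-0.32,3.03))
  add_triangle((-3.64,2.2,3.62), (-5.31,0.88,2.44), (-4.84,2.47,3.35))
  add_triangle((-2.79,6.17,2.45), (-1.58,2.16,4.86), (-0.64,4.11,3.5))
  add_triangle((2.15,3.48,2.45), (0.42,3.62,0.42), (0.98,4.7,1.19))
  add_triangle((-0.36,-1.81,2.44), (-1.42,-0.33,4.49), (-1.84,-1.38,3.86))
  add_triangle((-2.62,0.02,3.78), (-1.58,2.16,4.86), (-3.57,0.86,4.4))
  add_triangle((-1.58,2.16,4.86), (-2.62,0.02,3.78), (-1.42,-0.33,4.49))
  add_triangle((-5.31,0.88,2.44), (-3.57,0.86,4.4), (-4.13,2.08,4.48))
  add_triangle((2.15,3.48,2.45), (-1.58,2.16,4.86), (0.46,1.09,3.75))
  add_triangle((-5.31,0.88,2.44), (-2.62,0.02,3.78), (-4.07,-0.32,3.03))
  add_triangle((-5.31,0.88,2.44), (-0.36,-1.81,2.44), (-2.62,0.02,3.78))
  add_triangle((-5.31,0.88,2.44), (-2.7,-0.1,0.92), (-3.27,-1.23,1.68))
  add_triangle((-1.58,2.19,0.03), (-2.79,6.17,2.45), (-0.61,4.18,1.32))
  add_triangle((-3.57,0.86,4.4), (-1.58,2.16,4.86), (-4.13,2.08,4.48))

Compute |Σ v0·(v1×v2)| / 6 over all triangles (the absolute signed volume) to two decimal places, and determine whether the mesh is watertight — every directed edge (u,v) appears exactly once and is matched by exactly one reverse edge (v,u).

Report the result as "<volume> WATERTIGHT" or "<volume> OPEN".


Per-triangle v0·(v1×v2)/6:
  t1: +0.2120
  t2: +3.2733
  t3: -0.6989
  t4: +0.8908
  t5: +3.7344
  t6: +1.0721
  t7: +1.1027
  t8: +0.7230
  t9: +18.9197
  t10: -5.6537
  t11: +0.4724
  t12: +0.8844
  t13: +1.3067
  t14: +1.7715
  t15: -2.0282
  t16: +5.8143
  t17: -1.9337
  t18: +1.5649
  t19: +2.4209
  t20: +5.1324
  t21: +1.7506
  t22: +0.7036
  t23: -0.3237
  t24: +6.1849
  t25: +0.2524
  t26: +2.7073
  t27: +1.1685
  t28: +0.2977
  t29: -0.2150
  t30: +0.1816
  t31: +0.6369
  t32: +0.6449
  t33: +2.1128
  t34: -2.5705
  t35: +0.5456
  t36: -1.2834
  t37: +6.1738
  t38: +0.1426
  t39: +1.0934
  t40: +1.6424
  t41: +2.6738
  t42: +2.7949
  t43: +4.6285
  t44: -1.8422
  t45: +3.4287
  t46: +0.5888
  t47: +1.3113
  t48: +2.5265
Σ = +76.9378 → |volume| = 76.94

Directed edges: 144 total, each appears once with its reverse present → watertight.

76.94 WATERTIGHT


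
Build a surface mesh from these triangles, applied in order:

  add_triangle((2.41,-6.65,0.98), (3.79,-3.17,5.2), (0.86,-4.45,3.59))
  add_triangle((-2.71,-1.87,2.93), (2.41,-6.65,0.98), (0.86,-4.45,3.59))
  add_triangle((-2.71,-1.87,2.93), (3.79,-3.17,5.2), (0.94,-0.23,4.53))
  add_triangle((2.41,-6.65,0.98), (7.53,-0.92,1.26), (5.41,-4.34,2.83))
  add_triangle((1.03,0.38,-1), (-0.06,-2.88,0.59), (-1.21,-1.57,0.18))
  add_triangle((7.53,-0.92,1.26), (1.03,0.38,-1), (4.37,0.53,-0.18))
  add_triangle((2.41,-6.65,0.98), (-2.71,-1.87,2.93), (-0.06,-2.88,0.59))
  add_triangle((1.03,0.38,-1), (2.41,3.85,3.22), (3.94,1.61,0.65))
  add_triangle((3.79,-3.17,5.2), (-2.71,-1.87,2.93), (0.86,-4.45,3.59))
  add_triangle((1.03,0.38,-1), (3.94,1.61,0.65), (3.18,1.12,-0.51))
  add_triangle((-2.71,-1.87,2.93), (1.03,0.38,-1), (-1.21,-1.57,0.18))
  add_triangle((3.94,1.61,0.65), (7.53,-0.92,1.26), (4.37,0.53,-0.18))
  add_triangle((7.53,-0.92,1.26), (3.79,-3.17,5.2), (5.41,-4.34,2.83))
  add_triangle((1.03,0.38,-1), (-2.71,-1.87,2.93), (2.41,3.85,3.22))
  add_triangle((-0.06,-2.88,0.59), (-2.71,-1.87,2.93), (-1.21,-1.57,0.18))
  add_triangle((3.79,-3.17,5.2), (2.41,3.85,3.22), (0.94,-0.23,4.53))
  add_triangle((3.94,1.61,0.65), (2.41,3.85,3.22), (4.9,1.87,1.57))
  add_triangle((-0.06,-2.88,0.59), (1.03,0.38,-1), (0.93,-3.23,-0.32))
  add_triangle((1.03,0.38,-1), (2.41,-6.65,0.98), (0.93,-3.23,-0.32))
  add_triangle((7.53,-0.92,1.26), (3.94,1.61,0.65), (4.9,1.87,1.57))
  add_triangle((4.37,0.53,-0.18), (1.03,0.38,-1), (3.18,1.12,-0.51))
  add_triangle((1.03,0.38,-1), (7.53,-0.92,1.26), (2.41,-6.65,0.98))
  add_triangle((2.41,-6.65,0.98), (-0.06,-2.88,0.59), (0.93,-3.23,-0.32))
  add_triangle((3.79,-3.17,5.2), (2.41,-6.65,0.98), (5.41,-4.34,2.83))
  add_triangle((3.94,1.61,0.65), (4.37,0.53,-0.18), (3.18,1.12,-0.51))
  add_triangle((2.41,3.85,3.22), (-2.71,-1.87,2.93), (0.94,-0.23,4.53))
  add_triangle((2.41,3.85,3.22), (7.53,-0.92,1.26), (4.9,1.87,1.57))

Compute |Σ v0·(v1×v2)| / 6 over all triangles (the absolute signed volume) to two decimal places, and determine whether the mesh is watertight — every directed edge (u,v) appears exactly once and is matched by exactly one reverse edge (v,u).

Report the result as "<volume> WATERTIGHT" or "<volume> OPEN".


Per-triangle v0·(v1×v2)/6:
  t1: +12.5377
  t2: +8.8026
  t3: +10.8027
  t4: +12.6893
  t5: +0.5906
  t6: +0.9869
  t7: +2.6255
  t8: +2.1254
  t9: +9.3694
  t10: +0.1101
  t11: -0.2063
  t12: +2.3793
  t13: +14.5424
  t14: -0.9825
  t15: +1.6208
  t16: +12.0363
  t17: +1.6782
  t18: -0.0402
  t19: +1.2819
  t20: +1.9975
  t21: +0.4417
  t22: +8.9848
  t23: +1.0179
  t24: +13.7160
  t25: +0.7470
  t26: +7.7906
  t27: +4.8254
Σ = +132.4709 → |volume| = 132.47

Directed edges: 81 total; 3 unmatched, e.g. (7.53,-0.92,1.26)→(3.79,-3.17,5.2) → open.

132.47 OPEN


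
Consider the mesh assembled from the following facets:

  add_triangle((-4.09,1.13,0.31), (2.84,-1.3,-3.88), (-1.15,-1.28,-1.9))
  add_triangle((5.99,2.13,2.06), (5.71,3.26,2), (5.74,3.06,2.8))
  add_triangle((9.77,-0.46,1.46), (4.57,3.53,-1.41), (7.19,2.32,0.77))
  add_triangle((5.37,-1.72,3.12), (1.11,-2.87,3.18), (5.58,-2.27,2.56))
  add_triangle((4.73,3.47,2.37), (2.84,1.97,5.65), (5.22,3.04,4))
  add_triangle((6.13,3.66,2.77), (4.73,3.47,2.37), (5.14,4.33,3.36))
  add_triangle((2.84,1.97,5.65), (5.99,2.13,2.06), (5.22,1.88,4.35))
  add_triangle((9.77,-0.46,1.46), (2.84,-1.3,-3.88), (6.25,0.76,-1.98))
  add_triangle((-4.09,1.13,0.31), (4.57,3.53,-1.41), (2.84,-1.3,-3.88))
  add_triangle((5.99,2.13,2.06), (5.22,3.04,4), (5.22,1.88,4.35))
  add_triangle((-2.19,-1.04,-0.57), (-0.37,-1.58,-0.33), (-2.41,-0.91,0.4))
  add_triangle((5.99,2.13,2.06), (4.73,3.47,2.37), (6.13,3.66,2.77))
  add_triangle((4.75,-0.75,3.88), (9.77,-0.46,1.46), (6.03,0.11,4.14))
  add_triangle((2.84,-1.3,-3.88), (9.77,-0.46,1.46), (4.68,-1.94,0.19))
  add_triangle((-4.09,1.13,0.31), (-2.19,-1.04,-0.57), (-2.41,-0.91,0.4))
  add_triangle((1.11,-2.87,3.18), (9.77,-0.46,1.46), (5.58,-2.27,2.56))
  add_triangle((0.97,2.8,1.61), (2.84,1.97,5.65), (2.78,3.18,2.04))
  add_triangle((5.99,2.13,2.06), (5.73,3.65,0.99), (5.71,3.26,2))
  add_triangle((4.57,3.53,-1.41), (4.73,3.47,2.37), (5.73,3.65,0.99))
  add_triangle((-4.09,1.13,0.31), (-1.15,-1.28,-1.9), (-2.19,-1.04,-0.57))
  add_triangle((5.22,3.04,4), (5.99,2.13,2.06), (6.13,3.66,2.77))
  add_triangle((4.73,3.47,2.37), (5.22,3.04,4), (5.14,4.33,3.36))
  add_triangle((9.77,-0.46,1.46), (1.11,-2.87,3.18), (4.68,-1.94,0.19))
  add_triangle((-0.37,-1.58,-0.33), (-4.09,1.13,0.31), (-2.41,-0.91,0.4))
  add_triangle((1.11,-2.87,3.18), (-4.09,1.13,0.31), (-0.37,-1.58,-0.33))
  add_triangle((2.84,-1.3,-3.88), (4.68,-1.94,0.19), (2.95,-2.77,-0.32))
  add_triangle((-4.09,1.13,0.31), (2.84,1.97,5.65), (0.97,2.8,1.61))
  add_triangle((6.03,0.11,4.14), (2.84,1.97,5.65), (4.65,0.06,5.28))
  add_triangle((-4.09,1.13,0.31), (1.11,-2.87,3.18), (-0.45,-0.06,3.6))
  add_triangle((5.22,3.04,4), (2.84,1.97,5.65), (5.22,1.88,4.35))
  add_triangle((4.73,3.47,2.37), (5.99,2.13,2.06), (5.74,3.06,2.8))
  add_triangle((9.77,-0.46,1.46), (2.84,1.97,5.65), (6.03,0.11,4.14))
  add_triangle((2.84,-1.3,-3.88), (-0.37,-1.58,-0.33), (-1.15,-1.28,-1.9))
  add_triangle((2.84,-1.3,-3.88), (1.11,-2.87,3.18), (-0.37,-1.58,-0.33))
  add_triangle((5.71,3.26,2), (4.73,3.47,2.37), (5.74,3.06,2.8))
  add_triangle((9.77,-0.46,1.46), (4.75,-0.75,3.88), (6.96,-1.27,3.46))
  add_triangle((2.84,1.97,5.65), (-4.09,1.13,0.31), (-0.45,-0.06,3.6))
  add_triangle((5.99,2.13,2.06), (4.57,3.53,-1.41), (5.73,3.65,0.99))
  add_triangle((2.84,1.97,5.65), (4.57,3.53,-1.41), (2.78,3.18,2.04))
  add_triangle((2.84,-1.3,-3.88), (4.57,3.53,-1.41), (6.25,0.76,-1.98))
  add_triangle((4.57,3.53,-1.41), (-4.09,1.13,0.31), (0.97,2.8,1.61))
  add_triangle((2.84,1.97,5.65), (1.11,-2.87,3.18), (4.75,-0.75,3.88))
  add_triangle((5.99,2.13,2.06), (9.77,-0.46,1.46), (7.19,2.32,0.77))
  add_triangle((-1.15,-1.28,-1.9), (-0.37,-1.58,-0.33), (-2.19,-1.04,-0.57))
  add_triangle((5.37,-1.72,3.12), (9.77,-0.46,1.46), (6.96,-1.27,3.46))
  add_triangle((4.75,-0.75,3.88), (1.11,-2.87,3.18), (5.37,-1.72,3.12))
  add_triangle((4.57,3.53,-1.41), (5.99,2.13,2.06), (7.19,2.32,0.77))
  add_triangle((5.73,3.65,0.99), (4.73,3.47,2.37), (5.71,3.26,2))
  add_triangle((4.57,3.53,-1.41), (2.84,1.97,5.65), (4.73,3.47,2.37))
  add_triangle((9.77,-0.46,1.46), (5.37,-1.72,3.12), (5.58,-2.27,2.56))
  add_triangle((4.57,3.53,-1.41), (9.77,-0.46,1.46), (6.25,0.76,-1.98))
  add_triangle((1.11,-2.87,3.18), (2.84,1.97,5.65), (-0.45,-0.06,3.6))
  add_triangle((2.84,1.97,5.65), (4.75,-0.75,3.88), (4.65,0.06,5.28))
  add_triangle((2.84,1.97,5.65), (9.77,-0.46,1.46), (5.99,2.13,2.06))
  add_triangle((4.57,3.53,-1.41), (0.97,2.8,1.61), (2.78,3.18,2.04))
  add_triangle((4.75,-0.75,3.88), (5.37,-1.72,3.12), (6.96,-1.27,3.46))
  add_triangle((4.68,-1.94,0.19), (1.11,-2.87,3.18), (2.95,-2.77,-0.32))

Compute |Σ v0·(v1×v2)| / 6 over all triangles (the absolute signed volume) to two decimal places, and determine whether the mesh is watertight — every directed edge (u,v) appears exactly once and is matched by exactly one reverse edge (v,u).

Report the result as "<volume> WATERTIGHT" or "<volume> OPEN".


240.53 OPEN

Per-triangle v0·(v1×v2)/6:
  t1: +3.2932
  t2: +0.9770
  t3: +7.2035
  t4: +2.6301
  t5: +2.5069
  t6: +0.3848
  t7: -2.3378
  t8: +12.9233
  t9: +12.3462
  t10: +2.9670
  t11: +0.5065
  t12: +0.0830
  t13: +4.8094
  t14: +11.0857
  t15: +1.0343
  t16: -1.9318
  t17: +3.3251
  t18: +1.2621
  t19: +1.8778
  t20: +1.4268
  t21: +2.4760
  t22: -1.0986
  t23: +10.7771
  t24: -0.6338
  t25: +4.3687
  t26: +4.7793
  t27: +9.1051
  t28: +4.1165
  t29: +5.8207
  t30: +3.6020
  t31: -0.7183
  t32: +7.7432
  t33: +2.1598
  t34: +4.8229
  t35: +0.7255
  t36: +2.7902
  t37: +7.4328
  t38: +2.9349
  t39: +5.6268
  t40: +9.1688
  t41: +7.7244
  t42: +11.4568
  t43: +6.2385
  t44: +0.7579
  t45: +2.2253
  t46: +4.2713
  t47: +3.9427
  t48: +1.0017
  t49: +0.2601
  t50: +3.4511
  t51: +14.1776
  t52: +7.8609
  t53: -0.7430
  t54: +16.5336
  t55: +3.0245
  t56: +1.3648
  t57: +4.6098
Σ = +240.5309 → |volume| = 240.53

Directed edges: 171 total; 9 unmatched, e.g. (5.14,4.33,3.36)→(6.13,3.66,2.77) → open.


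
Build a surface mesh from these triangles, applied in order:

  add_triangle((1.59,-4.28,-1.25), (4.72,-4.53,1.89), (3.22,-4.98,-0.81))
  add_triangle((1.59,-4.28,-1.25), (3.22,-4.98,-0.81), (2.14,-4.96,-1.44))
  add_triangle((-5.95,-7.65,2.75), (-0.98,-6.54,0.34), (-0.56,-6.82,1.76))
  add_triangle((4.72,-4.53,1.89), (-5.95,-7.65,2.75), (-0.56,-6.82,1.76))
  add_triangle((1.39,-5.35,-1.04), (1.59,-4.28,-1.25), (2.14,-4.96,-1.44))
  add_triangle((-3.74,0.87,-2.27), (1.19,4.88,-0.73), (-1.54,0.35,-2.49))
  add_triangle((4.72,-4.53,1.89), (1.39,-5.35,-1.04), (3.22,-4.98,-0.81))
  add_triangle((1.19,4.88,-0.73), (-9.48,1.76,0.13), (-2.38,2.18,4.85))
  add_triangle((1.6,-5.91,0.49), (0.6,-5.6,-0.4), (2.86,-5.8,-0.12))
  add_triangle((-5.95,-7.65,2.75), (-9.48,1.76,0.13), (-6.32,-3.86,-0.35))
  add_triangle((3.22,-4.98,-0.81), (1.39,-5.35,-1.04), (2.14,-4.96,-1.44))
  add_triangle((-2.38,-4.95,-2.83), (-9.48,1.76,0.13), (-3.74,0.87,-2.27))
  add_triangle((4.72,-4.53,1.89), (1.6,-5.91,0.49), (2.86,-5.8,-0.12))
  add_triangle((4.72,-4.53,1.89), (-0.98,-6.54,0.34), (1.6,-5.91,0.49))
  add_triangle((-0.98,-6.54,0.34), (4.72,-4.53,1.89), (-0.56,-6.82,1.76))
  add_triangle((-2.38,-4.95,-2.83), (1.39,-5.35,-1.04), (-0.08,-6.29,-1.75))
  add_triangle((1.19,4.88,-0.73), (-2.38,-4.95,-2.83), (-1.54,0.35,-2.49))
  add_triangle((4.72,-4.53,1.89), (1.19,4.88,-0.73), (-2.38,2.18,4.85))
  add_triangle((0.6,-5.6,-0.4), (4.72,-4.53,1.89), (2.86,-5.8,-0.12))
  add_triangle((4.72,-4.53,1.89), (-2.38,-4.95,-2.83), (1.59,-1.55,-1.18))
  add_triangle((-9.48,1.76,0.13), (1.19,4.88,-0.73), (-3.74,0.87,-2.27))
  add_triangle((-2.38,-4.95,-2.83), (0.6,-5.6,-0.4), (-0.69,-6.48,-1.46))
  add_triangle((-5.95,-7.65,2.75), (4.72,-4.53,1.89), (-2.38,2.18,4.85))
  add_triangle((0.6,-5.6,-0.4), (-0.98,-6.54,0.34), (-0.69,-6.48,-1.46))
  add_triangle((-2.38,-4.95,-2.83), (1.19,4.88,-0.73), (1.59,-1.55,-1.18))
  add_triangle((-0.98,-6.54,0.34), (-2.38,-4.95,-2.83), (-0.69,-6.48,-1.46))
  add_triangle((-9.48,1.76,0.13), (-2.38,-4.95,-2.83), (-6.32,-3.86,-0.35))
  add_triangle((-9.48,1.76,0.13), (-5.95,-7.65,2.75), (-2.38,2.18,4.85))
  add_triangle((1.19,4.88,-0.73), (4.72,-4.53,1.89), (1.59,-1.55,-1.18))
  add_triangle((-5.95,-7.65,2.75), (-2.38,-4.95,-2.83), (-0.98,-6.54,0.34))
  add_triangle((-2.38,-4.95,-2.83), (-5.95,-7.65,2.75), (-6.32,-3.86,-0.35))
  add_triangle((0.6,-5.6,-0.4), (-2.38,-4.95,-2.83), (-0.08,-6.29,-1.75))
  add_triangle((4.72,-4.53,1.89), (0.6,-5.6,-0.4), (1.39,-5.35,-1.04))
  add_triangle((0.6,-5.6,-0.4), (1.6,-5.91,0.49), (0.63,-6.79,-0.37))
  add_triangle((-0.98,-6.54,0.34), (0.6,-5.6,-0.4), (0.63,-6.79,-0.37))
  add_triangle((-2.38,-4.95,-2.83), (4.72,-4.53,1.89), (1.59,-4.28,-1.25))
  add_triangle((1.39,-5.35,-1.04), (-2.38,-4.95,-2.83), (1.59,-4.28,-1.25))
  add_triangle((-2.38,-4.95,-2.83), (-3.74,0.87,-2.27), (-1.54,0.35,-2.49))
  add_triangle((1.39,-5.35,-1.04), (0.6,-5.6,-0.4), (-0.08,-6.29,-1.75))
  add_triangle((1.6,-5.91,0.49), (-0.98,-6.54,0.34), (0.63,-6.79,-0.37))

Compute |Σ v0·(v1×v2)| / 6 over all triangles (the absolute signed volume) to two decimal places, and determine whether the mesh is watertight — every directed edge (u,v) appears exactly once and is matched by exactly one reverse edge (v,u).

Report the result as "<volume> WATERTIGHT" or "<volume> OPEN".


Per-triangle v0·(v1×v2)/6:
  t1: -1.7437
  t2: -0.1283
  t3: +8.5434
  t4: +8.8515
  t5: +0.1145
  t6: +5.0068
  t7: +4.2590
  t8: +40.7853
  t9: +1.6402
  t10: +27.2611
  t11: +0.9372
  t12: +20.5698
  t13: +3.9917
  t14: +3.4071
  t15: +7.4375
  t16: +1.1313
  t17: +2.3945
  t18: +27.3922
  t19: -3.4618
  t20: +10.3031
  t21: +18.5103
  t22: +0.4910
  t23: +60.5704
  t24: +2.6070
  t25: +7.0619
  t26: +4.1543
  t27: +19.0456
  t28: +73.9635
  t29: +8.6291
  t30: +20.3658
  t31: +22.7552
  t32: +1.7906
  t33: +4.2875
  t34: +0.1868
  t35: +0.1069
  t36: -6.6704
  t37: +2.1625
  t38: +5.3285
  t39: +1.4545
  t40: +2.2870
Σ = +417.7804 → |volume| = 417.78

Directed edges: 120 total, each appears once with its reverse present → watertight.

417.78 WATERTIGHT
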